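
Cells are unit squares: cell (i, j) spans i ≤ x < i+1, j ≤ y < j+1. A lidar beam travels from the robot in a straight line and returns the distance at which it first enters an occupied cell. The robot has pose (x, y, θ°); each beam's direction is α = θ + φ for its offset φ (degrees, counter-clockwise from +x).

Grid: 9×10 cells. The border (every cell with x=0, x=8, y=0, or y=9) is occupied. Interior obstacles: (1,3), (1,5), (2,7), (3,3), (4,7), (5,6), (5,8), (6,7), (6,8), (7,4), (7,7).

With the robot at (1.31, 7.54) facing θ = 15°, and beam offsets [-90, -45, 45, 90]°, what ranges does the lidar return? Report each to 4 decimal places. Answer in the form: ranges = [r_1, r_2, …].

ranges = [1.5943, 0.7967, 1.6859, 1.1977]

beam 1: φ=-90°, α=285°
  d=(0.2588,-0.9659)  start (1,7)  tX=2.6660 tY=0.5590  stride 1/|dx|=3.8637 1/|dy|=1.0353
    cross y-line → (1,6), t=0.5590
    cross y-line → (1,5), t=1.5943 (wall)
  → r_1 = 1.5943
beam 2: φ=-45°, α=330°
  d=(0.8660,-0.5000)  start (1,7)  tX=0.7967 tY=1.0800  stride 1/|dx|=1.1547 1/|dy|=2.0000
    cross x-line → (2,7), t=0.7967 (wall)
  → r_2 = 0.7967
beam 3: φ=45°, α=60°
  d=(0.5000,0.8660)  start (1,7)  tX=1.3800 tY=0.5312  stride 1/|dx|=2.0000 1/|dy|=1.1547
    cross y-line → (1,8), t=0.5312
    cross x-line → (2,8), t=1.3800
    cross y-line → (2,9), t=1.6859 (wall)
  → r_3 = 1.6859
beam 4: φ=90°, α=105°
  d=(-0.2588,0.9659)  start (1,7)  tX=1.1977 tY=0.4762  stride 1/|dx|=3.8637 1/|dy|=1.0353
    cross y-line → (1,8), t=0.4762
    cross x-line → (0,8), t=1.1977 (wall)
  → r_4 = 1.1977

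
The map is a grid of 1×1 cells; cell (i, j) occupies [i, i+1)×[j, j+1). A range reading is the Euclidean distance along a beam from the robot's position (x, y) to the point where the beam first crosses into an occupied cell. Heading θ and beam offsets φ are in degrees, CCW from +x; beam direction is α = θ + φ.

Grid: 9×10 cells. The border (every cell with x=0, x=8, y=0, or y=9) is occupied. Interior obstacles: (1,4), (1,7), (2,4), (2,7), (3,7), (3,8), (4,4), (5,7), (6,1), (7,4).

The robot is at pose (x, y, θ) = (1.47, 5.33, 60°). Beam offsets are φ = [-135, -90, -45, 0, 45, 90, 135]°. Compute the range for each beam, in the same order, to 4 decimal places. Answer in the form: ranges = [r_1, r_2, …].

ranges = [0.3416, 0.6600, 6.7604, 1.9283, 1.7289, 0.5427, 0.4866]

beam 1: φ=-135°, α=285°
  cosα=0.2588 sinα=-0.9659 | (1,5) | tMaxX 2.0478 tMaxY 0.3416 | tΔX 3.8637 tΔY 1.0353
    t=0.3416 [y] (1,4) — stop
  → r_1 = 0.3416
beam 2: φ=-90°, α=330°
  cosα=0.8660 sinα=-0.5000 | (1,5) | tMaxX 0.6120 tMaxY 0.6600 | tΔX 1.1547 tΔY 2.0000
    t=0.6120 [x] (2,5)
    t=0.6600 [y] (2,4) — stop
  → r_2 = 0.6600
beam 3: φ=-45°, α=15°
  cosα=0.9659 sinα=0.2588 | (1,5) | tMaxX 0.5487 tMaxY 2.5887 | tΔX 1.0353 tΔY 3.8637
    t=0.5487 [x] (2,5)
    t=1.5840 [x] (3,5)
    t=2.5887 [y] (3,6)
    t=2.6192 [x] (4,6)
    t=3.6545 [x] (5,6)
    t=4.6898 [x] (6,6)
    t=5.7251 [x] (7,6)
    t=6.4524 [y] (7,7)
    t=6.7604 [x] (8,7) — stop
  → r_3 = 6.7604
beam 4: φ=0°, α=60°
  cosα=0.5000 sinα=0.8660 | (1,5) | tMaxX 1.0600 tMaxY 0.7736 | tΔX 2.0000 tΔY 1.1547
    t=0.7736 [y] (1,6)
    t=1.0600 [x] (2,6)
    t=1.9283 [y] (2,7) — stop
  → r_4 = 1.9283
beam 5: φ=45°, α=105°
  cosα=-0.2588 sinα=0.9659 | (1,5) | tMaxX 1.8159 tMaxY 0.6936 | tΔX 3.8637 tΔY 1.0353
    t=0.6936 [y] (1,6)
    t=1.7289 [y] (1,7) — stop
  → r_5 = 1.7289
beam 6: φ=90°, α=150°
  cosα=-0.8660 sinα=0.5000 | (1,5) | tMaxX 0.5427 tMaxY 1.3400 | tΔX 1.1547 tΔY 2.0000
    t=0.5427 [x] (0,5) — stop
  → r_6 = 0.5427
beam 7: φ=135°, α=195°
  cosα=-0.9659 sinα=-0.2588 | (1,5) | tMaxX 0.4866 tMaxY 1.2750 | tΔX 1.0353 tΔY 3.8637
    t=0.4866 [x] (0,5) — stop
  → r_7 = 0.4866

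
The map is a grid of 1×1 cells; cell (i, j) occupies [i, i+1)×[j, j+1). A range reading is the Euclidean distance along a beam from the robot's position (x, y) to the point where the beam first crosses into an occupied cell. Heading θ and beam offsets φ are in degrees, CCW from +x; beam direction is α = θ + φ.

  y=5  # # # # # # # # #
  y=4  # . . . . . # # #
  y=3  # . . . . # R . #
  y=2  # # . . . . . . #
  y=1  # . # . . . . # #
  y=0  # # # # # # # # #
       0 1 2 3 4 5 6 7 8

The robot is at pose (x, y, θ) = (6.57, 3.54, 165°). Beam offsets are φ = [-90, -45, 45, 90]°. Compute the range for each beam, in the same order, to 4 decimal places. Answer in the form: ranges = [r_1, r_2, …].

beam 1: φ=-90°, α=75°
  d=(0.2588,0.9659)  start (6,3)  tX=1.6614 tY=0.4762  stride 1/|dx|=3.8637 1/|dy|=1.0353
    cross y-line → (6,4), t=0.4762 (wall)
  → r_1 = 0.4762
beam 2: φ=-45°, α=120°
  d=(-0.5000,0.8660)  start (6,3)  tX=1.1400 tY=0.5312  stride 1/|dx|=2.0000 1/|dy|=1.1547
    cross y-line → (6,4), t=0.5312 (wall)
  → r_2 = 0.5312
beam 3: φ=45°, α=210°
  d=(-0.8660,-0.5000)  start (6,3)  tX=0.6582 tY=1.0800  stride 1/|dx|=1.1547 1/|dy|=2.0000
    cross x-line → (5,3), t=0.6582 (wall)
  → r_3 = 0.6582
beam 4: φ=90°, α=255°
  d=(-0.2588,-0.9659)  start (6,3)  tX=2.2023 tY=0.5590  stride 1/|dx|=3.8637 1/|dy|=1.0353
    cross y-line → (6,2), t=0.5590
    cross y-line → (6,1), t=1.5943
    cross x-line → (5,1), t=2.2023
    cross y-line → (5,0), t=2.6296 (wall)
  → r_4 = 2.6296

ranges = [0.4762, 0.5312, 0.6582, 2.6296]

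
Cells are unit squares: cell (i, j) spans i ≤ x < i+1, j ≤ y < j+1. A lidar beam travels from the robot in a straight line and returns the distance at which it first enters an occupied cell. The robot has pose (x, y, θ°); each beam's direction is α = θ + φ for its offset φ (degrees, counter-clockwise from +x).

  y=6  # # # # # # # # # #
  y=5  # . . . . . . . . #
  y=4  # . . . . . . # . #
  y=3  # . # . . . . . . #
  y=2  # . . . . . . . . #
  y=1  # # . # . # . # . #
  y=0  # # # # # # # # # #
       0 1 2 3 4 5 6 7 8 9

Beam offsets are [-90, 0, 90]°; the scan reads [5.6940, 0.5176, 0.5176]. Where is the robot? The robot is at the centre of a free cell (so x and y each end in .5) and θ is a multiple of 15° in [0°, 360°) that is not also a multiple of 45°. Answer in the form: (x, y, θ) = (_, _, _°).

Enumerate (i+0.5, j+0.5, θ) over the 34 free cells and 16 admissible headings. For each, cast all 3 beams and compare to the given ranges.
  (3.5, 4.5, 105°): beam 2 = 1.5529 ≠ 0.5176 ✗
  (1.5, 4.5, 255°): beam 1 = 0.5176 ≠ 5.6940 ✗
  (1.5, 3.5, 255°): beam 1 = 0.5176 ≠ 5.6940 ✗
  …
  (1.5, 5.5, 75°): r_1=5.6940, r_2=0.5176, r_3=0.5176 — all match ✓
Unique over the lattice → pose = (1.5, 5.5, 75°).

(x, y, θ) = (1.5, 5.5, 75°)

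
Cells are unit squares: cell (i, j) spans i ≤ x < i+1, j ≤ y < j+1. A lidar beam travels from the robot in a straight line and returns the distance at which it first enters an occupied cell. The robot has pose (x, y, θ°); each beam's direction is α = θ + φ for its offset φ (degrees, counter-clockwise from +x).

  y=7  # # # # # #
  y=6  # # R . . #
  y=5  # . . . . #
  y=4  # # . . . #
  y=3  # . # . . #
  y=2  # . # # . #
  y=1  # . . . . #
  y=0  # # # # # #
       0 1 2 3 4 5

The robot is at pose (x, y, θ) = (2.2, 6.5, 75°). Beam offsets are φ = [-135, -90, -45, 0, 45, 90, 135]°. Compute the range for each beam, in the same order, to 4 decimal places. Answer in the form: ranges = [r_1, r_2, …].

beam 1: φ=-135°, α=300°
  d=(0.5000,-0.8660)  start (2,6)  tX=1.6000 tY=0.5774  stride 1/|dx|=2.0000 1/|dy|=1.1547
    cross y-line → (2,5), t=0.5774
    cross x-line → (3,5), t=1.6000
    cross y-line → (3,4), t=1.7321
    cross y-line → (3,3), t=2.8868
    cross x-line → (4,3), t=3.6000
    cross y-line → (4,2), t=4.0415
    cross y-line → (4,1), t=5.1962
    cross x-line → (5,1), t=5.6000 (wall)
  → r_1 = 5.6000
beam 2: φ=-90°, α=345°
  d=(0.9659,-0.2588)  start (2,6)  tX=0.8282 tY=1.9319  stride 1/|dx|=1.0353 1/|dy|=3.8637
    cross x-line → (3,6), t=0.8282
    cross x-line → (4,6), t=1.8635
    cross y-line → (4,5), t=1.9319
    cross x-line → (5,5), t=2.8988 (wall)
  → r_2 = 2.8988
beam 3: φ=-45°, α=30°
  d=(0.8660,0.5000)  start (2,6)  tX=0.9238 tY=1.0000  stride 1/|dx|=1.1547 1/|dy|=2.0000
    cross x-line → (3,6), t=0.9238
    cross y-line → (3,7), t=1.0000 (wall)
  → r_3 = 1.0000
beam 4: φ=0°, α=75°
  d=(0.2588,0.9659)  start (2,6)  tX=3.0910 tY=0.5176  stride 1/|dx|=3.8637 1/|dy|=1.0353
    cross y-line → (2,7), t=0.5176 (wall)
  → r_4 = 0.5176
beam 5: φ=45°, α=120°
  d=(-0.5000,0.8660)  start (2,6)  tX=0.4000 tY=0.5774  stride 1/|dx|=2.0000 1/|dy|=1.1547
    cross x-line → (1,6), t=0.4000 (wall)
  → r_5 = 0.4000
beam 6: φ=90°, α=165°
  d=(-0.9659,0.2588)  start (2,6)  tX=0.2071 tY=1.9319  stride 1/|dx|=1.0353 1/|dy|=3.8637
    cross x-line → (1,6), t=0.2071 (wall)
  → r_6 = 0.2071
beam 7: φ=135°, α=210°
  d=(-0.8660,-0.5000)  start (2,6)  tX=0.2309 tY=1.0000  stride 1/|dx|=1.1547 1/|dy|=2.0000
    cross x-line → (1,6), t=0.2309 (wall)
  → r_7 = 0.2309

ranges = [5.6000, 2.8988, 1.0000, 0.5176, 0.4000, 0.2071, 0.2309]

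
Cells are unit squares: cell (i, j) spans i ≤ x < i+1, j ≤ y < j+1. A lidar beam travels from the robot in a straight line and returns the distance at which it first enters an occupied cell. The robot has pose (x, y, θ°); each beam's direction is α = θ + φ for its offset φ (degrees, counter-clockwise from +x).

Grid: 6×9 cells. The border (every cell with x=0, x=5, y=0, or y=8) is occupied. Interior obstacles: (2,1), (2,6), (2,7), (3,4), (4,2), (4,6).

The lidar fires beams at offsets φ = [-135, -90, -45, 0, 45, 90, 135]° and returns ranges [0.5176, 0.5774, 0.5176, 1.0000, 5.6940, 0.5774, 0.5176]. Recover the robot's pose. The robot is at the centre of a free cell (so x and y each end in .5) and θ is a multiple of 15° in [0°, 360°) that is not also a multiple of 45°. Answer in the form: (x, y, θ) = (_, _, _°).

(x, y, θ) = (1.5, 7.5, 240°)

Candidates: 22 free-cell centres × 16 headings = 352 poses. Raycast each; keep the one whose scan matches to 4 dp.
  (4.5, 3.5, 255°): beam 1 = 1.0000 ≠ 0.5176 ✗
  (4.5, 1.5, 75°): beam 1 = 0.5774 ≠ 0.5176 ✗
  (4.5, 1.5, 105°): beam 1 = 0.5774 ≠ 0.5176 ✗
  …
  (1.5, 7.5, 240°): r_1=0.5176, r_2=0.5774, r_3=0.5176, r_4=1.0000, r_5=5.6940, r_6=0.5774, r_7=0.5176 — all match ✓
No second candidate reproduces the full scan.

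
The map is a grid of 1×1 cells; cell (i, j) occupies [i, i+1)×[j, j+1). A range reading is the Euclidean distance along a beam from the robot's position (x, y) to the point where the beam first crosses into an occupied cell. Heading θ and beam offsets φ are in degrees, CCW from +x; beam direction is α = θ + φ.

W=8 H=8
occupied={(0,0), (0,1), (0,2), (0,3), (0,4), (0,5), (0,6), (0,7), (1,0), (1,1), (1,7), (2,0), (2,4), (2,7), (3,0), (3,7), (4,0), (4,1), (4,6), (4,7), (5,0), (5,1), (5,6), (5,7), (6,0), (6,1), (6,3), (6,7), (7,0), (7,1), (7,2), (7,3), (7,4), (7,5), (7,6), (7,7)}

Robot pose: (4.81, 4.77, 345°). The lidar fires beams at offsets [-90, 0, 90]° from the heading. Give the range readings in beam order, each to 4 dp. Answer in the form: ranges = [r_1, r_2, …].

beam 1: φ=-90°, α=255°
  cosα=-0.2588 sinα=-0.9659 | (4,4) | tMaxX 3.1296 tMaxY 0.7972 | tΔX 3.8637 tΔY 1.0353
    t=0.7972 [y] (4,3)
    t=1.8324 [y] (4,2)
    t=2.8677 [y] (4,1) — stop
  → r_1 = 2.8677
beam 2: φ=0°, α=345°
  cosα=0.9659 sinα=-0.2588 | (4,4) | tMaxX 0.1967 tMaxY 2.9751 | tΔX 1.0353 tΔY 3.8637
    t=0.1967 [x] (5,4)
    t=1.2320 [x] (6,4)
    t=2.2673 [x] (7,4) — stop
  → r_2 = 2.2673
beam 3: φ=90°, α=75°
  cosα=0.2588 sinα=0.9659 | (4,4) | tMaxX 0.7341 tMaxY 0.2381 | tΔX 3.8637 tΔY 1.0353
    t=0.2381 [y] (4,5)
    t=0.7341 [x] (5,5)
    t=1.2734 [y] (5,6) — stop
  → r_3 = 1.2734

ranges = [2.8677, 2.2673, 1.2734]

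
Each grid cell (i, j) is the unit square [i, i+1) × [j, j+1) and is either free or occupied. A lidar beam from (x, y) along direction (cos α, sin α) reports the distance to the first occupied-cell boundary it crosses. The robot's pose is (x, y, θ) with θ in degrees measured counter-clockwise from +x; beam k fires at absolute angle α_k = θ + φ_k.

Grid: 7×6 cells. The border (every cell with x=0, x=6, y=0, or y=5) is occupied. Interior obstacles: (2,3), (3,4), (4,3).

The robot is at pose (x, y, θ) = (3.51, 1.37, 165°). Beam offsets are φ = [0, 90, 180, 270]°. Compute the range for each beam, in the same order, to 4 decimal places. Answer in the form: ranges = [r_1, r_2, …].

beam 1: φ=0°, α=165°
  direction (-0.9659, 0.2588); cell (3,1); t to first gridline: x 0.5280, y 2.4341 (then +1.0353 / +3.8637)
    (2,1) via x @ 0.5280
    (1,1) via x @ 1.5633
    (1,2) via y @ 2.4341
    (0,2) via x @ 2.5985  # hit
  → r_1 = 2.5985
beam 2: φ=90°, α=255°
  direction (-0.2588, -0.9659); cell (3,1); t to first gridline: x 1.9705, y 0.3831 (then +3.8637 / +1.0353)
    (3,0) via y @ 0.3831  # hit
  → r_2 = 0.3831
beam 3: φ=180°, α=345°
  direction (0.9659, -0.2588); cell (3,1); t to first gridline: x 0.5073, y 1.4296 (then +1.0353 / +3.8637)
    (4,1) via x @ 0.5073
    (4,0) via y @ 1.4296  # hit
  → r_3 = 1.4296
beam 4: φ=270°, α=75°
  direction (0.2588, 0.9659); cell (3,1); t to first gridline: x 1.8932, y 0.6522 (then +3.8637 / +1.0353)
    (3,2) via y @ 0.6522
    (3,3) via y @ 1.6875
    (4,3) via x @ 1.8932  # hit
  → r_4 = 1.8932

ranges = [2.5985, 0.3831, 1.4296, 1.8932]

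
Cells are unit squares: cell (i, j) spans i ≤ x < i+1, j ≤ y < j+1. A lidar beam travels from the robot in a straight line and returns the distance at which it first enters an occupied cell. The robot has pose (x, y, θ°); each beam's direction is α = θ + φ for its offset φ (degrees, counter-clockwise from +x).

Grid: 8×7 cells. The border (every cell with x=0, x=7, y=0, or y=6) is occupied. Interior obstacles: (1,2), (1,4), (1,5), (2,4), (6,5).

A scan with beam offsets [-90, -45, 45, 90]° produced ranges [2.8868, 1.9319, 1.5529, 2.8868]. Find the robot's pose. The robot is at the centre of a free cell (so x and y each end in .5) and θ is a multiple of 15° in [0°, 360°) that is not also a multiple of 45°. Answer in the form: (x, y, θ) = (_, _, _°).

(x, y, θ) = (4.5, 4.5, 60°)

The pose lattice has 25·16 = 400 candidates. Test each by forward raycasting.
  (2.5, 1.5, 105°): beam 1 = 4.6587 ≠ 2.8868 ✗
  (5.5, 3.5, 165°): beam 1 = 1.9319 ≠ 2.8868 ✗
  (5.5, 2.5, 240°): beam 1 = 3.0000 ≠ 2.8868 ✗
  …
  (4.5, 4.5, 60°): r_1=2.8868, r_2=1.9319, r_3=1.5529, r_4=2.8868 — all match ✓
Unique over the lattice → pose = (4.5, 4.5, 60°).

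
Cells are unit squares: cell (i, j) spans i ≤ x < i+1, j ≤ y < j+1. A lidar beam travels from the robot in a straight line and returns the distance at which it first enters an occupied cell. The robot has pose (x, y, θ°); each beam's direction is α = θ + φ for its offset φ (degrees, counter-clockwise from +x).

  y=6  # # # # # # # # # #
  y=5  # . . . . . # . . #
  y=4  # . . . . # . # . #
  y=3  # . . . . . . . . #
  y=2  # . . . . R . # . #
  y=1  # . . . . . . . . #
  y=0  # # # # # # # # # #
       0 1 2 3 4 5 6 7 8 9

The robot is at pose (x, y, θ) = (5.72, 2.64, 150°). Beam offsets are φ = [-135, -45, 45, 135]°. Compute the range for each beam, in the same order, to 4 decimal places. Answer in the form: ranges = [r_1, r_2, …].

ranges = [1.3252, 1.4080, 4.8865, 1.6979]

beam 1: φ=-135°, α=15°
  d=(0.9659,0.2588)  start (5,2)  tX=0.2899 tY=1.3909  stride 1/|dx|=1.0353 1/|dy|=3.8637
    cross x-line → (6,2), t=0.2899
    cross x-line → (7,2), t=1.3252 (wall)
  → r_1 = 1.3252
beam 2: φ=-45°, α=105°
  d=(-0.2588,0.9659)  start (5,2)  tX=2.7819 tY=0.3727  stride 1/|dx|=3.8637 1/|dy|=1.0353
    cross y-line → (5,3), t=0.3727
    cross y-line → (5,4), t=1.4080 (wall)
  → r_2 = 1.4080
beam 3: φ=45°, α=195°
  d=(-0.9659,-0.2588)  start (5,2)  tX=0.7454 tY=2.4728  stride 1/|dx|=1.0353 1/|dy|=3.8637
    cross x-line → (4,2), t=0.7454
    cross x-line → (3,2), t=1.7807
    cross y-line → (3,1), t=2.4728
    cross x-line → (2,1), t=2.8160
    cross x-line → (1,1), t=3.8512
    cross x-line → (0,1), t=4.8865 (wall)
  → r_3 = 4.8865
beam 4: φ=135°, α=285°
  d=(0.2588,-0.9659)  start (5,2)  tX=1.0818 tY=0.6626  stride 1/|dx|=3.8637 1/|dy|=1.0353
    cross y-line → (5,1), t=0.6626
    cross x-line → (6,1), t=1.0818
    cross y-line → (6,0), t=1.6979 (wall)
  → r_4 = 1.6979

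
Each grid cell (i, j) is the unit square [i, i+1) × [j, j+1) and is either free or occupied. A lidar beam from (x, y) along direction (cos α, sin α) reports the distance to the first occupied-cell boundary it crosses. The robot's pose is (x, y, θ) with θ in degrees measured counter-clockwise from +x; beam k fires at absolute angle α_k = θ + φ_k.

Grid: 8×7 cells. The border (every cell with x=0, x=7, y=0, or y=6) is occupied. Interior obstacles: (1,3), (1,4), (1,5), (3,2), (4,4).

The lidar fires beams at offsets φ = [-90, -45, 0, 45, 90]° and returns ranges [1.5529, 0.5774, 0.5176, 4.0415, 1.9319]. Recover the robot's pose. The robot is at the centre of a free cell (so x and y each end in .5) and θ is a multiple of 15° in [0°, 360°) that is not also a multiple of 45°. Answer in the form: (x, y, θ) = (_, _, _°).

Enumerate (i+0.5, j+0.5, θ) over the 25 free cells and 16 admissible headings. For each, cast all 5 beams and compare to the given ranges.
  (6.5, 3.5, 75°): beam 1 = 0.5176 ≠ 1.5529 ✗
  (4.5, 1.5, 75°): beam 1 = 1.9319 ≠ 1.5529 ✗
  (4.5, 2.5, 15°): beam 2 = 2.8868 ≠ 0.5774 ✗
  …
  (2.5, 2.5, 15°): r_1=1.5529, r_2=0.5774, r_3=0.5176, r_4=4.0415, r_5=1.9319 — all match ✓
Unique over the lattice → pose = (2.5, 2.5, 15°).

(x, y, θ) = (2.5, 2.5, 15°)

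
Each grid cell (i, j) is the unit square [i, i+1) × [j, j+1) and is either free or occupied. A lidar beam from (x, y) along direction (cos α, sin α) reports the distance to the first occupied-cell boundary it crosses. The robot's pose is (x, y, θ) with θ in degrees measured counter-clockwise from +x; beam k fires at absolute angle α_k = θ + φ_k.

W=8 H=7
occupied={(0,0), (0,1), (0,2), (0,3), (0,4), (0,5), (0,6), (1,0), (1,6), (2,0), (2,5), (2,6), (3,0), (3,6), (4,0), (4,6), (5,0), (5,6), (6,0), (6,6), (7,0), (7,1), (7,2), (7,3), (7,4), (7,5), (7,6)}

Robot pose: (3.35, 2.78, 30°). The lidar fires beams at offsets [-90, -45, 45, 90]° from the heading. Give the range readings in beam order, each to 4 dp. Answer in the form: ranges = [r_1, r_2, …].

ranges = [2.0554, 3.7788, 3.3336, 2.5634]

beam 1: φ=-90°, α=300°
  direction (0.5000, -0.8660); cell (3,2); t to first gridline: x 1.3000, y 0.9007 (then +2.0000 / +1.1547)
    (3,1) via y @ 0.9007
    (4,1) via x @ 1.3000
    (4,0) via y @ 2.0554  # hit
  → r_1 = 2.0554
beam 2: φ=-45°, α=345°
  direction (0.9659, -0.2588); cell (3,2); t to first gridline: x 0.6729, y 3.0137 (then +1.0353 / +3.8637)
    (4,2) via x @ 0.6729
    (5,2) via x @ 1.7082
    (6,2) via x @ 2.7435
    (6,1) via y @ 3.0137
    (7,1) via x @ 3.7788  # hit
  → r_2 = 3.7788
beam 3: φ=45°, α=75°
  direction (0.2588, 0.9659); cell (3,2); t to first gridline: x 2.5114, y 0.2278 (then +3.8637 / +1.0353)
    (3,3) via y @ 0.2278
    (3,4) via y @ 1.2630
    (3,5) via y @ 2.2983
    (4,5) via x @ 2.5114
    (4,6) via y @ 3.3336  # hit
  → r_3 = 3.3336
beam 4: φ=90°, α=120°
  direction (-0.5000, 0.8660); cell (3,2); t to first gridline: x 0.7000, y 0.2540 (then +2.0000 / +1.1547)
    (3,3) via y @ 0.2540
    (2,3) via x @ 0.7000
    (2,4) via y @ 1.4087
    (2,5) via y @ 2.5634  # hit
  → r_4 = 2.5634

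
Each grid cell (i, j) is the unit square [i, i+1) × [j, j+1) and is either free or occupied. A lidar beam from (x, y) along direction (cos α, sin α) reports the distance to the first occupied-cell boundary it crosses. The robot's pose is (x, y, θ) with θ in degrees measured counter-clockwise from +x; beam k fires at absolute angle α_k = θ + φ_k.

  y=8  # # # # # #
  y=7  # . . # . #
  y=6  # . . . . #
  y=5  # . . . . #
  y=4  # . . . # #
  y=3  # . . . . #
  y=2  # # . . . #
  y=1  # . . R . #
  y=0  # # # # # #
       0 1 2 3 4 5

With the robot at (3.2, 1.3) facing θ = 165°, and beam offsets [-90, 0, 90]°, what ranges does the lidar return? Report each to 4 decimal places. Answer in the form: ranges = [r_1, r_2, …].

beam 1: φ=-90°, α=75°
  dir = (cos 75°, sin 75°) = (0.2588, 0.9659); from cell (3,1)
  next x-line at t=3.0910, next y-line at t=0.7247; Δt_x=3.8637, Δt_y=1.0353
    y: enter (3,2) at t=0.7247
    y: enter (3,3) at t=1.7600
    y: enter (3,4) at t=2.7952
    x: enter (4,4) at t=3.0910 ← occupied
  → r_1 = 3.0910
beam 2: φ=0°, α=165°
  dir = (cos 165°, sin 165°) = (-0.9659, 0.2588); from cell (3,1)
  next x-line at t=0.2071, next y-line at t=2.7046; Δt_x=1.0353, Δt_y=3.8637
    x: enter (2,1) at t=0.2071
    x: enter (1,1) at t=1.2423
    x: enter (0,1) at t=2.2776 ← occupied
  → r_2 = 2.2776
beam 3: φ=90°, α=255°
  dir = (cos 255°, sin 255°) = (-0.2588, -0.9659); from cell (3,1)
  next x-line at t=0.7727, next y-line at t=0.3106; Δt_x=3.8637, Δt_y=1.0353
    y: enter (3,0) at t=0.3106 ← occupied
  → r_3 = 0.3106

ranges = [3.0910, 2.2776, 0.3106]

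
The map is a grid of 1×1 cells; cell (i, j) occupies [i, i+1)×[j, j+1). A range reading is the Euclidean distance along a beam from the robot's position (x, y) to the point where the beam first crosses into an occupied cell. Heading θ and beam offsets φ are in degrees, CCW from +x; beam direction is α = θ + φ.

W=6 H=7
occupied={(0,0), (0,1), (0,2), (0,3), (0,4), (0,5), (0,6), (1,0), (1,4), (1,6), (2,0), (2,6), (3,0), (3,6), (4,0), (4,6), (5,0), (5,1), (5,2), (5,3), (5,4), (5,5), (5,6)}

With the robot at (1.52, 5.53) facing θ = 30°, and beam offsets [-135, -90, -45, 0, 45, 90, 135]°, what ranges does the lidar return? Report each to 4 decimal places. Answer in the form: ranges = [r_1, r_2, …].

beam 1: φ=-135°, α=255°
  direction (-0.2588, -0.9659); cell (1,5); t to first gridline: x 2.0091, y 0.5487 (then +3.8637 / +1.0353)
    (1,4) via y @ 0.5487  # hit
  → r_1 = 0.5487
beam 2: φ=-90°, α=300°
  direction (0.5000, -0.8660); cell (1,5); t to first gridline: x 0.9600, y 0.6120 (then +2.0000 / +1.1547)
    (1,4) via y @ 0.6120  # hit
  → r_2 = 0.6120
beam 3: φ=-45°, α=345°
  direction (0.9659, -0.2588); cell (1,5); t to first gridline: x 0.4969, y 2.0478 (then +1.0353 / +3.8637)
    (2,5) via x @ 0.4969
    (3,5) via x @ 1.5322
    (3,4) via y @ 2.0478
    (4,4) via x @ 2.5675
    (5,4) via x @ 3.6028  # hit
  → r_3 = 3.6028
beam 4: φ=0°, α=30°
  direction (0.8660, 0.5000); cell (1,5); t to first gridline: x 0.5543, y 0.9400 (then +1.1547 / +2.0000)
    (2,5) via x @ 0.5543
    (2,6) via y @ 0.9400  # hit
  → r_4 = 0.9400
beam 5: φ=45°, α=75°
  direction (0.2588, 0.9659); cell (1,5); t to first gridline: x 1.8546, y 0.4866 (then +3.8637 / +1.0353)
    (1,6) via y @ 0.4866  # hit
  → r_5 = 0.4866
beam 6: φ=90°, α=120°
  direction (-0.5000, 0.8660); cell (1,5); t to first gridline: x 1.0400, y 0.5427 (then +2.0000 / +1.1547)
    (1,6) via y @ 0.5427  # hit
  → r_6 = 0.5427
beam 7: φ=135°, α=165°
  direction (-0.9659, 0.2588); cell (1,5); t to first gridline: x 0.5383, y 1.8159 (then +1.0353 / +3.8637)
    (0,5) via x @ 0.5383  # hit
  → r_7 = 0.5383

ranges = [0.5487, 0.6120, 3.6028, 0.9400, 0.4866, 0.5427, 0.5383]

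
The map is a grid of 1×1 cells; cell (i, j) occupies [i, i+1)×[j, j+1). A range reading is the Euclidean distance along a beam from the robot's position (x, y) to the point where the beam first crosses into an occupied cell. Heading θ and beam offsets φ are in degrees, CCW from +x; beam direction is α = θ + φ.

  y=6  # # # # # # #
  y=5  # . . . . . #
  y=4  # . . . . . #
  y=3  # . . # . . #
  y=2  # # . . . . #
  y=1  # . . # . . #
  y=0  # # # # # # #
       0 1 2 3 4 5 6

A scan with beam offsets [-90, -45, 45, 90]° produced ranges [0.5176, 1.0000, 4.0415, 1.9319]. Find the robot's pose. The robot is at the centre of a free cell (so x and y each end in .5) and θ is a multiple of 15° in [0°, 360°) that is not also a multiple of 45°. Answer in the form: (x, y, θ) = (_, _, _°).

(x, y, θ) = (5.5, 5.5, 195°)

Candidates: 22 free-cell centres × 16 headings = 352 poses. Raycast each; keep the one whose scan matches to 4 dp.
  (5.5, 5.5, 240°): beam 1 = 1.0000 ≠ 0.5176 ✗
  (5.5, 2.5, 150°): beam 1 = 1.0000 ≠ 0.5176 ✗
  (4.5, 3.5, 300°): beam 1 = 0.5774 ≠ 0.5176 ✗
  (2.5, 4.5, 150°): beam 1 = 1.7321 ≠ 0.5176 ✗
  …
  (5.5, 5.5, 195°): r_1=0.5176, r_2=1.0000, r_3=4.0415, r_4=1.9319 — all match ✓
Unique over the lattice → pose = (5.5, 5.5, 195°).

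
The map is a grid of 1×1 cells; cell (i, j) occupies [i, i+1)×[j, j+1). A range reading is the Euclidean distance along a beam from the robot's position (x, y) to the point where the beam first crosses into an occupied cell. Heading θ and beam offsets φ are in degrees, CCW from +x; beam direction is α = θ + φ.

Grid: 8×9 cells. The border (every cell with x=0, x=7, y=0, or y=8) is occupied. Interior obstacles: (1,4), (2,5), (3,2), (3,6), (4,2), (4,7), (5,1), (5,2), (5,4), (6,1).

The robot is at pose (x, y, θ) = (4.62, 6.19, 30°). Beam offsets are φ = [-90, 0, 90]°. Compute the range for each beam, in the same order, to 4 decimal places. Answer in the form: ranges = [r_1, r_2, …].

ranges = [1.3741, 2.7482, 0.9353]

beam 1: φ=-90°, α=300°
  dir = (cos 300°, sin 300°) = (0.5000, -0.8660); from cell (4,6)
  next x-line at t=0.7600, next y-line at t=0.2194; Δt_x=2.0000, Δt_y=1.1547
    y: enter (4,5) at t=0.2194
    x: enter (5,5) at t=0.7600
    y: enter (5,4) at t=1.3741 ← occupied
  → r_1 = 1.3741
beam 2: φ=0°, α=30°
  dir = (cos 30°, sin 30°) = (0.8660, 0.5000); from cell (4,6)
  next x-line at t=0.4388, next y-line at t=1.6200; Δt_x=1.1547, Δt_y=2.0000
    x: enter (5,6) at t=0.4388
    x: enter (6,6) at t=1.5935
    y: enter (6,7) at t=1.6200
    x: enter (7,7) at t=2.7482 ← occupied
  → r_2 = 2.7482
beam 3: φ=90°, α=120°
  dir = (cos 120°, sin 120°) = (-0.5000, 0.8660); from cell (4,6)
  next x-line at t=1.2400, next y-line at t=0.9353; Δt_x=2.0000, Δt_y=1.1547
    y: enter (4,7) at t=0.9353 ← occupied
  → r_3 = 0.9353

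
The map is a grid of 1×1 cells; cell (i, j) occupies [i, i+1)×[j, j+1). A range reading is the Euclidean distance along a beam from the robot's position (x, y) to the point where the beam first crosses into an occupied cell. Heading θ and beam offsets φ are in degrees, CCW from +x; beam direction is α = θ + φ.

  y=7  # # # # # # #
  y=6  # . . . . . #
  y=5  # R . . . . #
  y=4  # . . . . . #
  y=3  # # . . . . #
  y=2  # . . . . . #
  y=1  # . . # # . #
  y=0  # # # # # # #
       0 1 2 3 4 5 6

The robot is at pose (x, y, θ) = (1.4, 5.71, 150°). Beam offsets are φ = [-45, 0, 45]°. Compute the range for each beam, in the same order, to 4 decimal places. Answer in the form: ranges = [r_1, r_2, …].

beam 1: φ=-45°, α=105°
  d=(-0.2588,0.9659)  start (1,5)  tX=1.5455 tY=0.3002  stride 1/|dx|=3.8637 1/|dy|=1.0353
    cross y-line → (1,6), t=0.3002
    cross y-line → (1,7), t=1.3355 (wall)
  → r_1 = 1.3355
beam 2: φ=0°, α=150°
  d=(-0.8660,0.5000)  start (1,5)  tX=0.4619 tY=0.5800  stride 1/|dx|=1.1547 1/|dy|=2.0000
    cross x-line → (0,5), t=0.4619 (wall)
  → r_2 = 0.4619
beam 3: φ=45°, α=195°
  d=(-0.9659,-0.2588)  start (1,5)  tX=0.4141 tY=2.7432  stride 1/|dx|=1.0353 1/|dy|=3.8637
    cross x-line → (0,5), t=0.4141 (wall)
  → r_3 = 0.4141

ranges = [1.3355, 0.4619, 0.4141]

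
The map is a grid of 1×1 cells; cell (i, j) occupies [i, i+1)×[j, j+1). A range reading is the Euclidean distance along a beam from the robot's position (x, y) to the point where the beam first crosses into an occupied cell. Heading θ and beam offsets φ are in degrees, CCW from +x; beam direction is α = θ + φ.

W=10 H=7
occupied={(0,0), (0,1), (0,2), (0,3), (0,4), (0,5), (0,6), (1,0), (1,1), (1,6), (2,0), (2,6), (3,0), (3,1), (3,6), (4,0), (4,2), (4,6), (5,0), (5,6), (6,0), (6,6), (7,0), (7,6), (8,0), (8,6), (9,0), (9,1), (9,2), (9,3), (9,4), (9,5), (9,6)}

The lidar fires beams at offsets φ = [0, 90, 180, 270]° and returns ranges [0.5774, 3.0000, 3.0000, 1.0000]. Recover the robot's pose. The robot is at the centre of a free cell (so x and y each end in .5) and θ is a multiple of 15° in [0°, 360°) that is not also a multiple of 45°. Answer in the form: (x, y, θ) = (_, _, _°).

Candidates: 37 free-cell centres × 16 headings = 592 poses. Raycast each; keep the one whose scan matches to 4 dp.
  (2.5, 3.5, 105°): beam 1 = 2.5882 ≠ 0.5774 ✗
  (2.5, 2.5, 300°): beam 1 = 1.0000 ≠ 0.5774 ✗
  (8.5, 2.5, 75°): beam 1 = 1.9319 ≠ 0.5774 ✗
  (1.5, 5.5, 120°): beam 2 = 0.5774 ≠ 3.0000 ✗
  …
  (1.5, 4.5, 210°): r_1=0.5774, r_2=3.0000, r_3=3.0000, r_4=1.0000 — all match ✓
No second candidate reproduces the full scan.

(x, y, θ) = (1.5, 4.5, 210°)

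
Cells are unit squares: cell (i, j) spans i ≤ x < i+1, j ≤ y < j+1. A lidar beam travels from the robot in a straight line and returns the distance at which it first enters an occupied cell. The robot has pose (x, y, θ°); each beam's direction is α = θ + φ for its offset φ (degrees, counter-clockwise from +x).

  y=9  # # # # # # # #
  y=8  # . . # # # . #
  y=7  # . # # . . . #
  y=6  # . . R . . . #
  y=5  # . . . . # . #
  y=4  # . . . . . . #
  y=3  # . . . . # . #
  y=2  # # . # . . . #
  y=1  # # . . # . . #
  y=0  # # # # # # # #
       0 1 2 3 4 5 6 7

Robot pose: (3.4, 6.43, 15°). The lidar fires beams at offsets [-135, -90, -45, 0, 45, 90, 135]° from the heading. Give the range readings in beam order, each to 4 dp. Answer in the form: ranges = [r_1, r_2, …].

ranges = [3.9606, 4.5863, 1.8475, 3.7270, 0.6582, 0.5901, 1.1400]

beam 1: φ=-135°, α=240°
  dir = (cos 240°, sin 240°) = (-0.5000, -0.8660); from cell (3,6)
  next x-line at t=0.8000, next y-line at t=0.4965; Δt_x=2.0000, Δt_y=1.1547
    y: enter (3,5) at t=0.4965
    x: enter (2,5) at t=0.8000
    y: enter (2,4) at t=1.6512
    x: enter (1,4) at t=2.8000
    y: enter (1,3) at t=2.8059
    y: enter (1,2) at t=3.9606 ← occupied
  → r_1 = 3.9606
beam 2: φ=-90°, α=285°
  dir = (cos 285°, sin 285°) = (0.2588, -0.9659); from cell (3,6)
  next x-line at t=2.3182, next y-line at t=0.4452; Δt_x=3.8637, Δt_y=1.0353
    y: enter (3,5) at t=0.4452
    y: enter (3,4) at t=1.4804
    x: enter (4,4) at t=2.3182
    y: enter (4,3) at t=2.5157
    y: enter (4,2) at t=3.5510
    y: enter (4,1) at t=4.5863 ← occupied
  → r_2 = 4.5863
beam 3: φ=-45°, α=330°
  dir = (cos 330°, sin 330°) = (0.8660, -0.5000); from cell (3,6)
  next x-line at t=0.6928, next y-line at t=0.8600; Δt_x=1.1547, Δt_y=2.0000
    x: enter (4,6) at t=0.6928
    y: enter (4,5) at t=0.8600
    x: enter (5,5) at t=1.8475 ← occupied
  → r_3 = 1.8475
beam 4: φ=0°, α=15°
  dir = (cos 15°, sin 15°) = (0.9659, 0.2588); from cell (3,6)
  next x-line at t=0.6212, next y-line at t=2.2023; Δt_x=1.0353, Δt_y=3.8637
    x: enter (4,6) at t=0.6212
    x: enter (5,6) at t=1.6564
    y: enter (5,7) at t=2.2023
    x: enter (6,7) at t=2.6917
    x: enter (7,7) at t=3.7270 ← occupied
  → r_4 = 3.7270
beam 5: φ=45°, α=60°
  dir = (cos 60°, sin 60°) = (0.5000, 0.8660); from cell (3,6)
  next x-line at t=1.2000, next y-line at t=0.6582; Δt_x=2.0000, Δt_y=1.1547
    y: enter (3,7) at t=0.6582 ← occupied
  → r_5 = 0.6582
beam 6: φ=90°, α=105°
  dir = (cos 105°, sin 105°) = (-0.2588, 0.9659); from cell (3,6)
  next x-line at t=1.5455, next y-line at t=0.5901; Δt_x=3.8637, Δt_y=1.0353
    y: enter (3,7) at t=0.5901 ← occupied
  → r_6 = 0.5901
beam 7: φ=135°, α=150°
  dir = (cos 150°, sin 150°) = (-0.8660, 0.5000); from cell (3,6)
  next x-line at t=0.4619, next y-line at t=1.1400; Δt_x=1.1547, Δt_y=2.0000
    x: enter (2,6) at t=0.4619
    y: enter (2,7) at t=1.1400 ← occupied
  → r_7 = 1.1400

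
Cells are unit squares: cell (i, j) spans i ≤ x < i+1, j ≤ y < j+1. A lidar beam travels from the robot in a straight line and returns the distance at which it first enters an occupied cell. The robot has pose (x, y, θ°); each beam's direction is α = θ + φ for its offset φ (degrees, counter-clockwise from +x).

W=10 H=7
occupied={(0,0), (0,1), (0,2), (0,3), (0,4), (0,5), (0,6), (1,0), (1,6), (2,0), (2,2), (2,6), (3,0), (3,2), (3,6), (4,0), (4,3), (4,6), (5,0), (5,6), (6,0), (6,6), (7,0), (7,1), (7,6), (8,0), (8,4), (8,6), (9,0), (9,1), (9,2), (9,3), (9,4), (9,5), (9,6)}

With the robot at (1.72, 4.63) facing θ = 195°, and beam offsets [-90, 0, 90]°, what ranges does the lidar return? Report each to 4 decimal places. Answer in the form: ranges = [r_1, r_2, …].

beam 1: φ=-90°, α=105°
  d=(-0.2588,0.9659)  start (1,4)  tX=2.7819 tY=0.3831  stride 1/|dx|=3.8637 1/|dy|=1.0353
    cross y-line → (1,5), t=0.3831
    cross y-line → (1,6), t=1.4183 (wall)
  → r_1 = 1.4183
beam 2: φ=0°, α=195°
  d=(-0.9659,-0.2588)  start (1,4)  tX=0.7454 tY=2.4341  stride 1/|dx|=1.0353 1/|dy|=3.8637
    cross x-line → (0,4), t=0.7454 (wall)
  → r_2 = 0.7454
beam 3: φ=90°, α=285°
  d=(0.2588,-0.9659)  start (1,4)  tX=1.0818 tY=0.6522  stride 1/|dx|=3.8637 1/|dy|=1.0353
    cross y-line → (1,3), t=0.6522
    cross x-line → (2,3), t=1.0818
    cross y-line → (2,2), t=1.6875 (wall)
  → r_3 = 1.6875

ranges = [1.4183, 0.7454, 1.6875]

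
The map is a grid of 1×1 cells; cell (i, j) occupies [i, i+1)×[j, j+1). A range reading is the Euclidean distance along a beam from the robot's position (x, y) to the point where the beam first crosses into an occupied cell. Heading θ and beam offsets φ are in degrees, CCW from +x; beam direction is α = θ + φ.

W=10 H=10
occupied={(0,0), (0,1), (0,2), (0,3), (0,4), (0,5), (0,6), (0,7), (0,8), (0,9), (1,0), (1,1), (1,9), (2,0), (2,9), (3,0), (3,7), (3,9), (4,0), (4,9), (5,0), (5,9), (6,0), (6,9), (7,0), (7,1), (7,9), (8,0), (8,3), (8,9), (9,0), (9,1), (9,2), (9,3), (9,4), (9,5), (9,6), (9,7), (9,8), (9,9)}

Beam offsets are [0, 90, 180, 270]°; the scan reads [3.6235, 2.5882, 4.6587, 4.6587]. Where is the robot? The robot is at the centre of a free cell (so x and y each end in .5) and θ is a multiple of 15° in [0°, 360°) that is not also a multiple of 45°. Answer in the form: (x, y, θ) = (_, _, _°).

(x, y, θ) = (5.5, 4.5, 255°)

Candidates: 60 free-cell centres × 16 headings = 960 poses. Raycast each; keep the one whose scan matches to 4 dp.
  (5.5, 7.5, 75°): beam 1 = 1.5529 ≠ 3.6235 ✗
  (2.5, 8.5, 300°): beam 1 = 1.0000 ≠ 3.6235 ✗
  (1.5, 7.5, 210°): beam 1 = 0.5774 ≠ 3.6235 ✗
  (6.5, 6.5, 255°): beam 1 = 5.6940 ≠ 3.6235 ✗
  …
  (5.5, 4.5, 255°): r_1=3.6235, r_2=2.5882, r_3=4.6587, r_4=4.6587 — all match ✓
Only this pose fits every beam.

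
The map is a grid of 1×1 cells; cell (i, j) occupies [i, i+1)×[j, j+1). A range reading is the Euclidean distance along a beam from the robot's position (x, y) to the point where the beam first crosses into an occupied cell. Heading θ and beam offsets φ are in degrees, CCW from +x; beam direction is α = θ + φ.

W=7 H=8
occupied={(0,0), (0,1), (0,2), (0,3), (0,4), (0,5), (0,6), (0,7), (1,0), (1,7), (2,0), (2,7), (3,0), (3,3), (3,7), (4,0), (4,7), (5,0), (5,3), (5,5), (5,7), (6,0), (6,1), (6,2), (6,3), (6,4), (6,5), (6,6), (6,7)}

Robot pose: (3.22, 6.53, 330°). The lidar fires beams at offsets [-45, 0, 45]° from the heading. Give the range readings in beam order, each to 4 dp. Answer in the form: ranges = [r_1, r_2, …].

ranges = [2.6192, 2.0554, 1.8159]

beam 1: φ=-45°, α=285°
  d=(0.2588,-0.9659)  start (3,6)  tX=3.0137 tY=0.5487  stride 1/|dx|=3.8637 1/|dy|=1.0353
    cross y-line → (3,5), t=0.5487
    cross y-line → (3,4), t=1.5840
    cross y-line → (3,3), t=2.6192 (wall)
  → r_1 = 2.6192
beam 2: φ=0°, α=330°
  d=(0.8660,-0.5000)  start (3,6)  tX=0.9007 tY=1.0600  stride 1/|dx|=1.1547 1/|dy|=2.0000
    cross x-line → (4,6), t=0.9007
    cross y-line → (4,5), t=1.0600
    cross x-line → (5,5), t=2.0554 (wall)
  → r_2 = 2.0554
beam 3: φ=45°, α=15°
  d=(0.9659,0.2588)  start (3,6)  tX=0.8075 tY=1.8159  stride 1/|dx|=1.0353 1/|dy|=3.8637
    cross x-line → (4,6), t=0.8075
    cross y-line → (4,7), t=1.8159 (wall)
  → r_3 = 1.8159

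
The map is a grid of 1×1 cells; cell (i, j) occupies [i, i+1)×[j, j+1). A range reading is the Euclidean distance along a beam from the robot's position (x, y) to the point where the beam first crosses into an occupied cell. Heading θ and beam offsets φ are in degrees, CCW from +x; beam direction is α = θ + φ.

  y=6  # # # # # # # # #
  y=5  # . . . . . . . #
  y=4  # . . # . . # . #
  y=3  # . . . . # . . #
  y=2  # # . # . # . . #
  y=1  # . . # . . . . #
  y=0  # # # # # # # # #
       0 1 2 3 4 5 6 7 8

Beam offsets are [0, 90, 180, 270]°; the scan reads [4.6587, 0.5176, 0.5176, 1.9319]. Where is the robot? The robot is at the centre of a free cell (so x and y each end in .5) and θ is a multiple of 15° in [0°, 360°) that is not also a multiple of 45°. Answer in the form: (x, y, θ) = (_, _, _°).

The pose lattice has 28·16 = 448 candidates. Test each by forward raycasting.
  (2.5, 4.5, 15°): beam 1 = 0.5176 ≠ 4.6587 ✗
  (5.5, 1.5, 120°): beam 1 = 0.5774 ≠ 4.6587 ✗
  (5.5, 5.5, 330°): beam 1 = 1.0000 ≠ 4.6587 ✗
  (2.5, 5.5, 120°): beam 1 = 0.5774 ≠ 4.6587 ✗
  …
  (7.5, 5.5, 255°): r_1=4.6587, r_2=0.5176, r_3=0.5176, r_4=1.9319 — all match ✓
Only this pose fits every beam.

(x, y, θ) = (7.5, 5.5, 255°)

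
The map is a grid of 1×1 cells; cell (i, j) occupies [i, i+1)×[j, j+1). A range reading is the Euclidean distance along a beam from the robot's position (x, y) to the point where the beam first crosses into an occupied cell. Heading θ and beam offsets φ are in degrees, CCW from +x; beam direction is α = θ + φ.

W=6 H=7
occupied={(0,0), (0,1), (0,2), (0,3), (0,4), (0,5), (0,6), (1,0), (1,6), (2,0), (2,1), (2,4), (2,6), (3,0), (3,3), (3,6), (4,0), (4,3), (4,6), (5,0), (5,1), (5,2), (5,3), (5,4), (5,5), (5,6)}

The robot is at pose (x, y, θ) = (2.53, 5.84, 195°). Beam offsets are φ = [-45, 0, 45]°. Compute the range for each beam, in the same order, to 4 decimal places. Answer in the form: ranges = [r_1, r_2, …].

ranges = [0.3200, 1.5840, 0.9699]

beam 1: φ=-45°, α=150°
  d=(-0.8660,0.5000)  start (2,5)  tX=0.6120 tY=0.3200  stride 1/|dx|=1.1547 1/|dy|=2.0000
    cross y-line → (2,6), t=0.3200 (wall)
  → r_1 = 0.3200
beam 2: φ=0°, α=195°
  d=(-0.9659,-0.2588)  start (2,5)  tX=0.5487 tY=3.2455  stride 1/|dx|=1.0353 1/|dy|=3.8637
    cross x-line → (1,5), t=0.5487
    cross x-line → (0,5), t=1.5840 (wall)
  → r_2 = 1.5840
beam 3: φ=45°, α=240°
  d=(-0.5000,-0.8660)  start (2,5)  tX=1.0600 tY=0.9699  stride 1/|dx|=2.0000 1/|dy|=1.1547
    cross y-line → (2,4), t=0.9699 (wall)
  → r_3 = 0.9699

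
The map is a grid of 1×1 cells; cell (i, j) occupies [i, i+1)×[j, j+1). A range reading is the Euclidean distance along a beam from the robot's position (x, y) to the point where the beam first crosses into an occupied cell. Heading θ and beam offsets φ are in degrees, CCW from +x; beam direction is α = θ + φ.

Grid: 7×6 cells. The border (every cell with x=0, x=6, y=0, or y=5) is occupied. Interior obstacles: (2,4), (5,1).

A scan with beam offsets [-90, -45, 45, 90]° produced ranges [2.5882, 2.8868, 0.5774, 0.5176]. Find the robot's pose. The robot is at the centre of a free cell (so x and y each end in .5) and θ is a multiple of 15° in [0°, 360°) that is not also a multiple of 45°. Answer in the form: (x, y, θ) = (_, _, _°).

(x, y, θ) = (3.5, 1.5, 195°)

Candidates: 18 free-cell centres × 16 headings = 288 poses. Raycast each; keep the one whose scan matches to 4 dp.
  (3.5, 1.5, 300°): beam 1 = 1.0000 ≠ 2.5882 ✗
  (3.5, 4.5, 255°): beam 1 = 0.5176 ≠ 2.5882 ✗
  (4.5, 4.5, 105°): beam 1 = 1.5529 ≠ 2.5882 ✗
  (1.5, 2.5, 240°): beam 1 = 0.5774 ≠ 2.5882 ✗
  …
  (3.5, 1.5, 195°): r_1=2.5882, r_2=2.8868, r_3=0.5774, r_4=0.5176 — all match ✓
Unique over the lattice → pose = (3.5, 1.5, 195°).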